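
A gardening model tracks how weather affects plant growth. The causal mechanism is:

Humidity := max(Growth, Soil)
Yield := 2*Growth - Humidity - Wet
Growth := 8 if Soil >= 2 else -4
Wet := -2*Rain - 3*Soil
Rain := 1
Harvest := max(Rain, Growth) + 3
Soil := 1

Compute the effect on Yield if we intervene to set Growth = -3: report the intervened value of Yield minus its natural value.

2

Under do(Growth=-3), the mechanism Growth := 8 if Soil >= 2 else -4 is discarded; Growth is fixed at -3.
Wet = -2*Rain - 3*Soil  [with Rain=1, Soil=1]  = -5
Humidity = max(Growth, Soil)  [with Growth=-3, Soil=1]  = 1
Yield = 2*Growth - Humidity - Wet  [with Growth=-3, Humidity=1, Wet=-5]  = -2
Without intervention: Wet = -2*Rain - 3*Soil  [with Rain=1, Soil=1]  = -5; Growth = 8 if Soil >= 2 else -4  [with Soil=1]  = -4; Humidity = max(Growth, Soil)  [with Growth=-4, Soil=1]  = 1; Yield = 2*Growth - Humidity - Wet  [with Growth=-4, Humidity=1, Wet=-5]  = -4.
Change = -2 − (-4) = 2.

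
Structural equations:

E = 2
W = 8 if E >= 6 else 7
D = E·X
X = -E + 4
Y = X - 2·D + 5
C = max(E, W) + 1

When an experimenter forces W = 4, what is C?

The intervention breaks the incoming arrows to W: W = 8 if E >= 6 else 7 no longer applies, and W = 4.
C = max(E, W) + 1  [with E=2, W=4]  = 5

5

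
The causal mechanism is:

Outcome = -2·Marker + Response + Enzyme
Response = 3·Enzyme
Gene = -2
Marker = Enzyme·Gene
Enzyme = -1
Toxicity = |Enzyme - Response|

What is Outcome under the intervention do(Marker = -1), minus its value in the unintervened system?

The intervention breaks the incoming arrows to Marker: Marker = Enzyme·Gene no longer applies, and Marker = -1.
Response = 3·Enzyme  [with Enzyme=-1]  = -3
Outcome = -2·Marker + Response + Enzyme  [with Marker=-1, Response=-3, Enzyme=-1]  = -2
Without intervention: Marker = Enzyme·Gene  [with Enzyme=-1, Gene=-2]  = 2; Response = 3·Enzyme  [with Enzyme=-1]  = -3; Outcome = -2·Marker + Response + Enzyme  [with Marker=2, Response=-3, Enzyme=-1]  = -8.
Change = -2 − (-8) = 6.

6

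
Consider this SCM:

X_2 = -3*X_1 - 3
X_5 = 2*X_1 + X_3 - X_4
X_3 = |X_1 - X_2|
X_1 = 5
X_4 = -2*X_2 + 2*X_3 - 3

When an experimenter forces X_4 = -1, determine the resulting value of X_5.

34

Intervening sets X_4 = -1 and removes its equation (X_4 = -2*X_2 + 2*X_3 - 3).
X_2 = -3*X_1 - 3  [with X_1=5]  = -18
X_3 = |X_1 - X_2|  [with X_1=5, X_2=-18]  = 23
X_5 = 2*X_1 + X_3 - X_4  [with X_1=5, X_3=23, X_4=-1]  = 34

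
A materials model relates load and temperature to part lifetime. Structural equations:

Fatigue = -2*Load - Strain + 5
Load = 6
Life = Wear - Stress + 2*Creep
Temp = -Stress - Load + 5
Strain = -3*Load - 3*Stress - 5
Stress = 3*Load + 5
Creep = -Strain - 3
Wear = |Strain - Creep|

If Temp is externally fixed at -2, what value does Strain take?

Under do(Temp=-2), the mechanism Temp = -Stress - Load + 5 is discarded; Temp is fixed at -2.
Since Strain is not a descendant of the intervened variable, it is unaffected.
Stress = 3*Load + 5  [with Load=6]  = 23
Strain = -3*Load - 3*Stress - 5  [with Load=6, Stress=23]  = -92

-92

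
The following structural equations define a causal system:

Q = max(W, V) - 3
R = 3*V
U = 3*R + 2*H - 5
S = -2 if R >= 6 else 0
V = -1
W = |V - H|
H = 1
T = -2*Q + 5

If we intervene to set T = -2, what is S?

do(T=-2) replaces the equation T = -2*Q + 5 with the constant T = -2.
S is not downstream of the intervention, so its value is determined by the original equations.
R = 3*V  [with V=-1]  = -3
S = -2 if R >= 6 else 0  [with R=-3]  = 0

0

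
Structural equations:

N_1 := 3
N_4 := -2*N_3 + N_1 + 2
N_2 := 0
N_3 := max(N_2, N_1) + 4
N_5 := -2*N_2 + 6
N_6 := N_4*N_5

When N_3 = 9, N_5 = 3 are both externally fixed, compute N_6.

-39

Setting N_3 = 9, N_5 = 3 by intervention discards those variables' equations.
N_4 = -2*N_3 + N_1 + 2  [with N_3=9, N_1=3]  = -13
N_6 = N_4*N_5  [with N_4=-13, N_5=3]  = -39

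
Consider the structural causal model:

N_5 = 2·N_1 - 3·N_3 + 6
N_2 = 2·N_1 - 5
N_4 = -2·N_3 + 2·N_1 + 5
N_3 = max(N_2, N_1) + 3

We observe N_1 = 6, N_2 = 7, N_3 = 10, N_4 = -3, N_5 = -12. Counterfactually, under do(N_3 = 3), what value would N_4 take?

11

The intervention breaks the incoming arrows to N_3: N_3 = max(N_2, N_1) + 3 no longer applies, and N_3 = 3.
N_4 = -2·N_3 + 2·N_1 + 5  [with N_3=3, N_1=6]  = 11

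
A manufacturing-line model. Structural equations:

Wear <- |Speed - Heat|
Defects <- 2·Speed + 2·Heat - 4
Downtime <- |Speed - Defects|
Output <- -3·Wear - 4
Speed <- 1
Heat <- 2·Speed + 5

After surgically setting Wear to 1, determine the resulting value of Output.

do(Wear=1) replaces the equation Wear <- |Speed - Heat| with the constant Wear = 1.
Output = -3·Wear - 4  [with Wear=1]  = -7

-7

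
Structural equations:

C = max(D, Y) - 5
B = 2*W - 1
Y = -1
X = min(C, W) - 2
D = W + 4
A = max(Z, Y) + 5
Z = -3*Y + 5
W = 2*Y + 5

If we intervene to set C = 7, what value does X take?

do(C=7) replaces the equation C = max(D, Y) - 5 with the constant C = 7.
W = 2*Y + 5  [with Y=-1]  = 3
X = min(C, W) - 2  [with C=7, W=3]  = 1

1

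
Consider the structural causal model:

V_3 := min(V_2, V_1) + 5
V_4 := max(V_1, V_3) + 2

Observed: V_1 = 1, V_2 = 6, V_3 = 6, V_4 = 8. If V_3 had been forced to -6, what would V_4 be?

3

The intervention breaks the incoming arrows to V_3: V_3 := min(V_2, V_1) + 5 no longer applies, and V_3 = -6.
V_4 = max(V_1, V_3) + 2  [with V_1=1, V_3=-6]  = 3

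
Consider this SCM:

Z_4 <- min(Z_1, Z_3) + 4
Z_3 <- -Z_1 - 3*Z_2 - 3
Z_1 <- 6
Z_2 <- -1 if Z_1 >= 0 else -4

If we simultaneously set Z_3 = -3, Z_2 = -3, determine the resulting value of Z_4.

The joint intervention fixes Z_3 = -3, Z_2 = -3, removing each variable's own equation.
Z_4 = min(Z_1, Z_3) + 4  [with Z_1=6, Z_3=-3]  = 1

1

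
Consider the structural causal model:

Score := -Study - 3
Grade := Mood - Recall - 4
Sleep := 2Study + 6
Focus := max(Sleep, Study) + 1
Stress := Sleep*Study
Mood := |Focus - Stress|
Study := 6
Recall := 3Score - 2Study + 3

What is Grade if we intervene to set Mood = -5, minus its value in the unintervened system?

Intervening sets Mood = -5 and removes its equation (Mood := |Focus - Stress|).
Score = -Study - 3  [with Study=6]  = -9
Recall = 3Score - 2Study + 3  [with Score=-9, Study=6]  = -36
Grade = Mood - Recall - 4  [with Mood=-5, Recall=-36]  = 27
Without intervention: Sleep = 2Study + 6  [with Study=6]  = 18; Stress = Sleep*Study  [with Sleep=18, Study=6]  = 108; Focus = max(Sleep, Study) + 1  [with Sleep=18, Study=6]  = 19; Score = -Study - 3  [with Study=6]  = -9; Mood = |Focus - Stress|  [with Focus=19, Stress=108]  = 89; Recall = 3Score - 2Study + 3  [with Score=-9, Study=6]  = -36; Grade = Mood - Recall - 4  [with Mood=89, Recall=-36]  = 121.
Change = 27 − 121 = -94.

-94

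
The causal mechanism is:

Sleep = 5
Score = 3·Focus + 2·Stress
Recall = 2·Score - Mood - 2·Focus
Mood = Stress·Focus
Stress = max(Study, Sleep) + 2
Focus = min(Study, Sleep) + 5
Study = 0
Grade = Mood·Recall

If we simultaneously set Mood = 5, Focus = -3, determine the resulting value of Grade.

Under do(Mood = 5, Focus = -3), each intervened variable's structural equation is replaced by its fixed value.
Stress = max(Study, Sleep) + 2  [with Study=0, Sleep=5]  = 7
Score = 3·Focus + 2·Stress  [with Focus=-3, Stress=7]  = 5
Recall = 2·Score - Mood - 2·Focus  [with Score=5, Mood=5, Focus=-3]  = 11
Grade = Mood·Recall  [with Mood=5, Recall=11]  = 55

55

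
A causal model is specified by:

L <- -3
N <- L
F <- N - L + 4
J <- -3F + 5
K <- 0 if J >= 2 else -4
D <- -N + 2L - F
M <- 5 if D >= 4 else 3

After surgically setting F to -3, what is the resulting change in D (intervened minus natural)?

The intervention breaks the incoming arrows to F: F <- N - L + 4 no longer applies, and F = -3.
N = L  [with L=-3]  = -3
D = -N + 2L - F  [with N=-3, L=-3, F=-3]  = 0
Without intervention: N = L  [with L=-3]  = -3; F = N - L + 4  [with N=-3, L=-3]  = 4; D = -N + 2L - F  [with N=-3, L=-3, F=4]  = -7.
Change = 0 − (-7) = 7.

7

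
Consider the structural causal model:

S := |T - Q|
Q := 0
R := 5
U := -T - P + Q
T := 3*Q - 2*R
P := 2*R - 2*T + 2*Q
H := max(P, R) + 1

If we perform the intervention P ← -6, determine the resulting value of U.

Under do(P=-6), the mechanism P := 2*R - 2*T + 2*Q is discarded; P is fixed at -6.
T = 3*Q - 2*R  [with Q=0, R=5]  = -10
U = -T - P + Q  [with T=-10, P=-6, Q=0]  = 16

16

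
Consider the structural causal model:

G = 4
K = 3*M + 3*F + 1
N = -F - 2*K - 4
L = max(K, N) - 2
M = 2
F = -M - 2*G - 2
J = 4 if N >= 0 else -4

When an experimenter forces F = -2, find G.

4

Under do(F=-2), the mechanism F = -M - 2*G - 2 is discarded; F is fixed at -2.
G is not downstream of the intervention, so its value is determined by the original equations.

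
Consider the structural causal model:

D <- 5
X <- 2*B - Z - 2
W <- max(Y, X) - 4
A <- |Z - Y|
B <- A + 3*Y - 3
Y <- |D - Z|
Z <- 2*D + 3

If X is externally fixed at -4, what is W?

Intervening sets X = -4 and removes its equation (X <- 2*B - Z - 2).
Z = 2*D + 3  [with D=5]  = 13
Y = |D - Z|  [with D=5, Z=13]  = 8
W = max(Y, X) - 4  [with Y=8, X=-4]  = 4

4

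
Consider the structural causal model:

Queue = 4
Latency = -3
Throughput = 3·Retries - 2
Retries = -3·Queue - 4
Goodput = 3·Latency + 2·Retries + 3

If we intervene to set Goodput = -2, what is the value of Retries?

-16

do(Goodput=-2) replaces the equation Goodput = 3·Latency + 2·Retries + 3 with the constant Goodput = -2.
Retries is not downstream of the intervention, so its value is determined by the original equations.
Retries = -3·Queue - 4  [with Queue=4]  = -16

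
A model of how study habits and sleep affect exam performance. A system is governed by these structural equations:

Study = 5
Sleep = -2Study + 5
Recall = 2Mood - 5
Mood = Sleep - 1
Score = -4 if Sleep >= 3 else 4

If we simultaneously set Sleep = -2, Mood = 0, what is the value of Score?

4

The joint intervention fixes Sleep = -2, Mood = 0, removing each variable's own equation.
Score = -4 if Sleep >= 3 else 4  [with Sleep=-2]  = 4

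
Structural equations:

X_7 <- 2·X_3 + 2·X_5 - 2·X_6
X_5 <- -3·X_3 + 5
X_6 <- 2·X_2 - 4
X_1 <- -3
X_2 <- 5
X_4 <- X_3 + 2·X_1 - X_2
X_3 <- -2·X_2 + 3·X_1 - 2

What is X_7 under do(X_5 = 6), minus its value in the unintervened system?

Under do(X_5=6), the mechanism X_5 <- -3·X_3 + 5 is discarded; X_5 is fixed at 6.
X_3 = -2·X_2 + 3·X_1 - 2  [with X_2=5, X_1=-3]  = -21
X_6 = 2·X_2 - 4  [with X_2=5]  = 6
X_7 = 2·X_3 + 2·X_5 - 2·X_6  [with X_3=-21, X_5=6, X_6=6]  = -42
Without intervention: X_3 = -2·X_2 + 3·X_1 - 2  [with X_2=5, X_1=-3]  = -21; X_5 = -3·X_3 + 5  [with X_3=-21]  = 68; X_6 = 2·X_2 - 4  [with X_2=5]  = 6; X_7 = 2·X_3 + 2·X_5 - 2·X_6  [with X_3=-21, X_5=68, X_6=6]  = 82.
Change = -42 − 82 = -124.

-124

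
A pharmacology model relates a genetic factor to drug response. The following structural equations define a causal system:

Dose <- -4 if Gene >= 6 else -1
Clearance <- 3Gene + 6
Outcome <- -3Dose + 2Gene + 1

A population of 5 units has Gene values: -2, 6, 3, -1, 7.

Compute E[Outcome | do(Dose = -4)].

18.2

Under do(Dose=-4), Dose's equation is replaced by Dose=-4 for every unit. Per-unit Outcome: 9, 25, 19, 11, 27. Mean = 18.2.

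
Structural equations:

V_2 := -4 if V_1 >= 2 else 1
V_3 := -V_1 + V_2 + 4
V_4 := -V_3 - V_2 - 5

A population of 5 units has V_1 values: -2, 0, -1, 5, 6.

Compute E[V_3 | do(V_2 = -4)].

do(V_2=-4) breaks V_2's dependence on V_1. With V_2=-4 fixed, V_3 across the units is 2, 0, 1, -5, -6, mean -1.6.

-1.6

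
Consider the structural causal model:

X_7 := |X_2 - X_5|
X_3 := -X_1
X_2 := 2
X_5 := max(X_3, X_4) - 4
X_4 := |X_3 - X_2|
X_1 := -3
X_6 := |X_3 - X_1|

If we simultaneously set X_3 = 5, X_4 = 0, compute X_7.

1

Under do(X_3 = 5, X_4 = 0), each intervened variable's structural equation is replaced by its fixed value.
X_5 = max(X_3, X_4) - 4  [with X_3=5, X_4=0]  = 1
X_7 = |X_2 - X_5|  [with X_2=2, X_5=1]  = 1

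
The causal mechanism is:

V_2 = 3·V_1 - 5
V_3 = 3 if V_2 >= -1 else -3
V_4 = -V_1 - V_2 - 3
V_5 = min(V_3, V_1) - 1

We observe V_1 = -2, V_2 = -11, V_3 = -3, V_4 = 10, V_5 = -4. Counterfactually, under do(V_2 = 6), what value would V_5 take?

do(V_2=6) replaces the equation V_2 = 3·V_1 - 5 with the constant V_2 = 6.
V_3 = 3 if V_2 >= -1 else -3  [with V_2=6]  = 3
V_5 = min(V_3, V_1) - 1  [with V_3=3, V_1=-2]  = -3

-3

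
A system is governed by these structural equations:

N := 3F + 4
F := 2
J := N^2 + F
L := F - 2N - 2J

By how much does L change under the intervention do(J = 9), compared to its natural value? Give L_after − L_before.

The intervention breaks the incoming arrows to J: J := N^2 + F no longer applies, and J = 9.
N = 3F + 4  [with F=2]  = 10
L = F - 2N - 2J  [with F=2, N=10, J=9]  = -36
Without intervention: N = 3F + 4  [with F=2]  = 10; J = N^2 + F  [with N=10, F=2]  = 102; L = F - 2N - 2J  [with F=2, N=10, J=102]  = -222.
Change = -36 − (-222) = 186.

186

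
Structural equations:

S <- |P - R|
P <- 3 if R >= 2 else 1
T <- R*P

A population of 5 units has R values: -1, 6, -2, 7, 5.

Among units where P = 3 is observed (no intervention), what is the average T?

Conditioning on P=3 selects the 3 unit(s) with R ∈ {6, 7, 5}. Their T values: 18, 21, 15. Mean = 18.

18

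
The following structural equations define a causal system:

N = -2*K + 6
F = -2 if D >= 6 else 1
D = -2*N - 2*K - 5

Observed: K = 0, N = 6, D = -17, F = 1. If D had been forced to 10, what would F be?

The intervention breaks the incoming arrows to D: D = -2*N - 2*K - 5 no longer applies, and D = 10.
F = -2 if D >= 6 else 1  [with D=10]  = -2

-2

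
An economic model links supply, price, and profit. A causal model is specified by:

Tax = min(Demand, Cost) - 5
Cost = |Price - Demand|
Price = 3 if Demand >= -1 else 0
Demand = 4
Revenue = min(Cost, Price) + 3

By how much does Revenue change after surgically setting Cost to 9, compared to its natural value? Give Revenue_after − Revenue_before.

The intervention breaks the incoming arrows to Cost: Cost = |Price - Demand| no longer applies, and Cost = 9.
Price = 3 if Demand >= -1 else 0  [with Demand=4]  = 3
Revenue = min(Cost, Price) + 3  [with Cost=9, Price=3]  = 6
Without intervention: Price = 3 if Demand >= -1 else 0  [with Demand=4]  = 3; Cost = |Price - Demand|  [with Price=3, Demand=4]  = 1; Revenue = min(Cost, Price) + 3  [with Cost=1, Price=3]  = 4.
Change = 6 − 4 = 2.

2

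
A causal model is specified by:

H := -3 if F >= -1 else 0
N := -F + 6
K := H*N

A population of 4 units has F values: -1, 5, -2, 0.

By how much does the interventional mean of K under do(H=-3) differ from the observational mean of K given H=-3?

Under do(H=-3), H's equation is replaced by H=-3 for every unit. Per-unit K: -21, -3, -24, -18. Mean = -16.5.
Conditioning on H=-3 selects the 3 unit(s) with F ∈ {-1, 5, 0}. Their K values: -21, -3, -18. Mean = -14.
Difference = -16.5 − (-14) = -2.5.

-2.5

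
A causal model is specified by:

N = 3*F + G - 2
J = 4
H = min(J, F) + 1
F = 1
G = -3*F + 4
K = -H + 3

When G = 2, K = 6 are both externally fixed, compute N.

3

The joint intervention fixes G = 2, K = 6, removing each variable's own equation.
N = 3*F + G - 2  [with F=1, G=2]  = 3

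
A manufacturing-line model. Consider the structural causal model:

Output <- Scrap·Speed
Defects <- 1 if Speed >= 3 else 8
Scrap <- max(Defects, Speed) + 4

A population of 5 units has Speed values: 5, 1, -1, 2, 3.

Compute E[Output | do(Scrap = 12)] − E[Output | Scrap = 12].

do(Scrap=12) breaks Scrap's dependence on Speed. With Scrap=12 fixed, Output across the units is 60, 12, -12, 24, 36, mean 24.
E[Output|Scrap=12] averages over only the 3 units with Scrap=12 (Speed = 1, -1, 2): Output = 12, -12, 24, mean 8.
Difference = 24 − 8 = 16.

16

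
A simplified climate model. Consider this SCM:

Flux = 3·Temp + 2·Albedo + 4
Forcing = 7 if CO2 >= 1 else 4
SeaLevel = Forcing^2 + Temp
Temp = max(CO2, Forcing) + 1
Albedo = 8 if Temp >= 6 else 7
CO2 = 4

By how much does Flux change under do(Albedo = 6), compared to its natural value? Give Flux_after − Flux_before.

Under do(Albedo=6), the mechanism Albedo = 8 if Temp >= 6 else 7 is discarded; Albedo is fixed at 6.
Forcing = 7 if CO2 >= 1 else 4  [with CO2=4]  = 7
Temp = max(CO2, Forcing) + 1  [with CO2=4, Forcing=7]  = 8
Flux = 3·Temp + 2·Albedo + 4  [with Temp=8, Albedo=6]  = 40
Without intervention: Forcing = 7 if CO2 >= 1 else 4  [with CO2=4]  = 7; Temp = max(CO2, Forcing) + 1  [with CO2=4, Forcing=7]  = 8; Albedo = 8 if Temp >= 6 else 7  [with Temp=8]  = 8; Flux = 3·Temp + 2·Albedo + 4  [with Temp=8, Albedo=8]  = 44.
Change = 40 − 44 = -4.

-4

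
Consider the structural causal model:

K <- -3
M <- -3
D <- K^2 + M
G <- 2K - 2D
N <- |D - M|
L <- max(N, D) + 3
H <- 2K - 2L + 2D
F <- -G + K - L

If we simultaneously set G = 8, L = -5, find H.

16

Setting G = 8, L = -5 by intervention discards those variables' equations.
D = K^2 + M  [with K=-3, M=-3]  = 6
H = 2K - 2L + 2D  [with K=-3, L=-5, D=6]  = 16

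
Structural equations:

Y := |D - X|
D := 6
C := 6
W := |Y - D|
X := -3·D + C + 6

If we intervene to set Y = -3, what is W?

9

Intervening sets Y = -3 and removes its equation (Y := |D - X|).
W = |Y - D|  [with Y=-3, D=6]  = 9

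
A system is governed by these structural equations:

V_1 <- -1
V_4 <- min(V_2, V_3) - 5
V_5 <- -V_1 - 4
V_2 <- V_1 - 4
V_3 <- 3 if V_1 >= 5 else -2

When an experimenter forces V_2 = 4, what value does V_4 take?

-7

Under do(V_2=4), the mechanism V_2 <- V_1 - 4 is discarded; V_2 is fixed at 4.
V_3 = 3 if V_1 >= 5 else -2  [with V_1=-1]  = -2
V_4 = min(V_2, V_3) - 5  [with V_2=4, V_3=-2]  = -7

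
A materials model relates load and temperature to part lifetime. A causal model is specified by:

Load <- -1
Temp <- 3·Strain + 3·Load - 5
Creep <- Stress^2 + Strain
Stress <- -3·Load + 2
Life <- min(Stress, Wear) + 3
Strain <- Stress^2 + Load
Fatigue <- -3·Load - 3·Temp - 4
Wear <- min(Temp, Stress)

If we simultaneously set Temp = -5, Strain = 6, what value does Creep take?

The joint intervention fixes Temp = -5, Strain = 6, removing each variable's own equation.
Stress = -3·Load + 2  [with Load=-1]  = 5
Creep = Stress^2 + Strain  [with Stress=5, Strain=6]  = 31

31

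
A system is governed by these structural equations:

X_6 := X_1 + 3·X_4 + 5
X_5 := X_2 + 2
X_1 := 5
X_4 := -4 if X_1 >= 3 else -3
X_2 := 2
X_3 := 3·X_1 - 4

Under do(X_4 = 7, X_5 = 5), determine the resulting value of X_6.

31

The joint intervention fixes X_4 = 7, X_5 = 5, removing each variable's own equation.
X_6 = X_1 + 3·X_4 + 5  [with X_1=5, X_4=7]  = 31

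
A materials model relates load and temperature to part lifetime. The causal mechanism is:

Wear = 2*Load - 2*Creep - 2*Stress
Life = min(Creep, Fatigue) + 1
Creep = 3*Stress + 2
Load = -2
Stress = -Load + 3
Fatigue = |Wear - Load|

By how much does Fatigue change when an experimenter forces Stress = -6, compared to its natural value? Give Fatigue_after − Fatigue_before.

do(Stress=-6) replaces the equation Stress = -Load + 3 with the constant Stress = -6.
Creep = 3*Stress + 2  [with Stress=-6]  = -16
Wear = 2*Load - 2*Creep - 2*Stress  [with Load=-2, Creep=-16, Stress=-6]  = 40
Fatigue = |Wear - Load|  [with Wear=40, Load=-2]  = 42
Without intervention: Stress = -Load + 3  [with Load=-2]  = 5; Creep = 3*Stress + 2  [with Stress=5]  = 17; Wear = 2*Load - 2*Creep - 2*Stress  [with Load=-2, Creep=17, Stress=5]  = -48; Fatigue = |Wear - Load|  [with Wear=-48, Load=-2]  = 46.
Change = 42 − 46 = -4.

-4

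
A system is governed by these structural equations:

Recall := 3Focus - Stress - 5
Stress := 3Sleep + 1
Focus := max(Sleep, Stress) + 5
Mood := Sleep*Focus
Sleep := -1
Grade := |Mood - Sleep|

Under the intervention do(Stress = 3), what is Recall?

16

do(Stress=3) replaces the equation Stress := 3Sleep + 1 with the constant Stress = 3.
Focus = max(Sleep, Stress) + 5  [with Sleep=-1, Stress=3]  = 8
Recall = 3Focus - Stress - 5  [with Focus=8, Stress=3]  = 16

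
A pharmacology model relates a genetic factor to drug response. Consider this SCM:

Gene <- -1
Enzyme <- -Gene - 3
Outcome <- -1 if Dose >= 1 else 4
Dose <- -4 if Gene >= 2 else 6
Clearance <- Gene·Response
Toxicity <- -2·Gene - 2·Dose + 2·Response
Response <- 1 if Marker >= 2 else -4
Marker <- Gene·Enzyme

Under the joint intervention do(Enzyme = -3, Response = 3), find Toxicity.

Setting Enzyme = -3, Response = 3 by intervention discards those variables' equations.
Dose = -4 if Gene >= 2 else 6  [with Gene=-1]  = 6
Toxicity = -2·Gene - 2·Dose + 2·Response  [with Gene=-1, Dose=6, Response=3]  = -4

-4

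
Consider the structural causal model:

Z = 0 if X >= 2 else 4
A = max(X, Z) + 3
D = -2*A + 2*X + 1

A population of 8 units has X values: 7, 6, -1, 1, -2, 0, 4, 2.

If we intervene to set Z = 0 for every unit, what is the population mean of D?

-5.75

Under do(Z=0), Z's equation is replaced by Z=0 for every unit. Per-unit D: -5, -5, -7, -5, -9, -5, -5, -5. Mean = -5.75.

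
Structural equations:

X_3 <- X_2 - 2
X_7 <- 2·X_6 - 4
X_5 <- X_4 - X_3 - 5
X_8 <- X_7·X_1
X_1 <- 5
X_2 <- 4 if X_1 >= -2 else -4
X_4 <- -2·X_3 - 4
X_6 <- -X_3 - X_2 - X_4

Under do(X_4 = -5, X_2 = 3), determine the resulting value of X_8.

The joint intervention fixes X_4 = -5, X_2 = 3, removing each variable's own equation.
X_3 = X_2 - 2  [with X_2=3]  = 1
X_6 = -X_3 - X_2 - X_4  [with X_3=1, X_2=3, X_4=-5]  = 1
X_7 = 2·X_6 - 4  [with X_6=1]  = -2
X_8 = X_7·X_1  [with X_7=-2, X_1=5]  = -10

-10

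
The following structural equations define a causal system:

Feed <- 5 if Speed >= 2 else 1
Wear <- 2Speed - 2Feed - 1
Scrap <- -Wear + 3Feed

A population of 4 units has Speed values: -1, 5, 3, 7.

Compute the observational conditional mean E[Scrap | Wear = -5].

14

E[Scrap|Wear=-5] averages over only the 2 units with Wear=-5 (Speed = -1, 3): Scrap = 8, 20, mean 14.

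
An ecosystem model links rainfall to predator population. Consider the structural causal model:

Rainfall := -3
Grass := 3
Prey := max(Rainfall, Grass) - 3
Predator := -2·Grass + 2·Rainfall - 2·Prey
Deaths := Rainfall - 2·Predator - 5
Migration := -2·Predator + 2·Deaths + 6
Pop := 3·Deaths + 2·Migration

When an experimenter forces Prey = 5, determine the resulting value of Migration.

The intervention breaks the incoming arrows to Prey: Prey := max(Rainfall, Grass) - 3 no longer applies, and Prey = 5.
Predator = -2·Grass + 2·Rainfall - 2·Prey  [with Grass=3, Rainfall=-3, Prey=5]  = -22
Deaths = Rainfall - 2·Predator - 5  [with Rainfall=-3, Predator=-22]  = 36
Migration = -2·Predator + 2·Deaths + 6  [with Predator=-22, Deaths=36]  = 122

122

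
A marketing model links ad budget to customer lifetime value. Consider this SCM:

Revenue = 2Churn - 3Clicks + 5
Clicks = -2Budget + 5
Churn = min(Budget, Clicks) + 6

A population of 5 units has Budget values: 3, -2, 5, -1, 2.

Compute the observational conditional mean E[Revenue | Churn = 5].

6

Observing Churn=5 restricts to units where Churn's equation naturally yields 5: Budget ∈ {3, -1}. In that subpopulation Revenue = 18, -6, mean 6.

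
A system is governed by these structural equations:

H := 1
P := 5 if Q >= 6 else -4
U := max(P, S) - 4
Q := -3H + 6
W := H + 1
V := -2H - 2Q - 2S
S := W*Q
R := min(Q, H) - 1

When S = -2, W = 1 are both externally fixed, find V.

-4

The joint intervention fixes S = -2, W = 1, removing each variable's own equation.
Q = -3H + 6  [with H=1]  = 3
V = -2H - 2Q - 2S  [with H=1, Q=3, S=-2]  = -4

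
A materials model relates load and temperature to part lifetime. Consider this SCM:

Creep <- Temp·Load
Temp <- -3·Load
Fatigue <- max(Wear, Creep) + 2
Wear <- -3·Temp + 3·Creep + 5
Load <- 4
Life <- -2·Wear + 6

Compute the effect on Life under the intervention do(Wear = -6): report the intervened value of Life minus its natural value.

Under do(Wear=-6), the mechanism Wear <- -3·Temp + 3·Creep + 5 is discarded; Wear is fixed at -6.
Life = -2·Wear + 6  [with Wear=-6]  = 18
Without intervention: Temp = -3·Load  [with Load=4]  = -12; Creep = Temp·Load  [with Temp=-12, Load=4]  = -48; Wear = -3·Temp + 3·Creep + 5  [with Temp=-12, Creep=-48]  = -103; Life = -2·Wear + 6  [with Wear=-103]  = 212.
Change = 18 − 212 = -194.

-194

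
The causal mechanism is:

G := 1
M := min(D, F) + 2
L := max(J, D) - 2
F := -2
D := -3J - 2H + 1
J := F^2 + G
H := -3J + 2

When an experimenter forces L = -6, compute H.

do(L=-6) replaces the equation L := max(J, D) - 2 with the constant L = -6.
No directed path runs from L to H, so H keeps its natural value.
J = F^2 + G  [with F=-2, G=1]  = 5
H = -3J + 2  [with J=5]  = -13

-13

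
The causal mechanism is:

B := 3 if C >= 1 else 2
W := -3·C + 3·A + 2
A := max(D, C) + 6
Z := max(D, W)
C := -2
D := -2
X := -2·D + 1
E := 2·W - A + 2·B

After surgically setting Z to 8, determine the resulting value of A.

4

Intervening sets Z = 8 and removes its equation (Z := max(D, W)).
A is not downstream of the intervention, so its value is determined by the original equations.
A = max(D, C) + 6  [with D=-2, C=-2]  = 4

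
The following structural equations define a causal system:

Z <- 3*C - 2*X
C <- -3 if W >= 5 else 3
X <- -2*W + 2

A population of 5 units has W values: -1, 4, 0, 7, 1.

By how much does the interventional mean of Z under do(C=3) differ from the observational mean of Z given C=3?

Under do(C=3), C's equation is replaced by C=3 for every unit. Per-unit Z: 1, 21, 5, 33, 9. Mean = 13.8.
Conditioning on C=3 selects the 4 unit(s) with W ∈ {-1, 4, 0, 1}. Their Z values: 1, 21, 5, 9. Mean = 9.
Difference = 13.8 − 9 = 4.8.

4.8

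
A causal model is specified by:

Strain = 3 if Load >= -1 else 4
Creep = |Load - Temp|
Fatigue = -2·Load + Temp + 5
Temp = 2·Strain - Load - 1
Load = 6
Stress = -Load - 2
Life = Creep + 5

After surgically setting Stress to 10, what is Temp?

-1

Under do(Stress=10), the mechanism Stress = -Load - 2 is discarded; Stress is fixed at 10.
Since Temp is not a descendant of the intervened variable, it is unaffected.
Strain = 3 if Load >= -1 else 4  [with Load=6]  = 3
Temp = 2·Strain - Load - 1  [with Strain=3, Load=6]  = -1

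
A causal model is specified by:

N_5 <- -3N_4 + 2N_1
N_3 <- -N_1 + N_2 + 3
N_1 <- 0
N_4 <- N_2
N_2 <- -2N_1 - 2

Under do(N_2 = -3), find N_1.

Under do(N_2=-3), the mechanism N_2 <- -2N_1 - 2 is discarded; N_2 is fixed at -3.
N_1 is not downstream of the intervention, so its value is determined by the original equations.

0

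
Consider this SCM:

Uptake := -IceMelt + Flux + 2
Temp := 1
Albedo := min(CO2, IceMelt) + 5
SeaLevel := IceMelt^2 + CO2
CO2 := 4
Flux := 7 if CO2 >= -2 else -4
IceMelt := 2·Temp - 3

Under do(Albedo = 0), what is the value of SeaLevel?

Intervening sets Albedo = 0 and removes its equation (Albedo := min(CO2, IceMelt) + 5).
No directed path runs from Albedo to SeaLevel, so SeaLevel keeps its natural value.
IceMelt = 2·Temp - 3  [with Temp=1]  = -1
SeaLevel = IceMelt^2 + CO2  [with IceMelt=-1, CO2=4]  = 5

5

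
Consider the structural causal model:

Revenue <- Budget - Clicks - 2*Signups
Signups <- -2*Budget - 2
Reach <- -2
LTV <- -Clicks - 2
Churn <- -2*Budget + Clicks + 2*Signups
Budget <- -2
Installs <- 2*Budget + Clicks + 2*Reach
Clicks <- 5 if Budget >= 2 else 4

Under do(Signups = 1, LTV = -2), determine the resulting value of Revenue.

Setting Signups = 1, LTV = -2 by intervention discards those variables' equations.
Clicks = 5 if Budget >= 2 else 4  [with Budget=-2]  = 4
Revenue = Budget - Clicks - 2*Signups  [with Budget=-2, Clicks=4, Signups=1]  = -8

-8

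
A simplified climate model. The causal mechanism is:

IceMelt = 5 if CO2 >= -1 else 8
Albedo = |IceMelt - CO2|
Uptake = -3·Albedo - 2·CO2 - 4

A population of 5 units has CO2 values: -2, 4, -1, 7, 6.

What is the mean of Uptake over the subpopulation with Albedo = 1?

Conditioning on Albedo=1 selects the 2 unit(s) with CO2 ∈ {4, 6}. Their Uptake values: -15, -19. Mean = -17.

-17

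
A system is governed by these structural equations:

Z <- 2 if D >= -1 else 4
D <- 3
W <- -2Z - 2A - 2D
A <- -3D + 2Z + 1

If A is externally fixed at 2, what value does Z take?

Under do(A=2), the mechanism A <- -3D + 2Z + 1 is discarded; A is fixed at 2.
Since Z is not a descendant of the intervened variable, it is unaffected.
Z = 2 if D >= -1 else 4  [with D=3]  = 2

2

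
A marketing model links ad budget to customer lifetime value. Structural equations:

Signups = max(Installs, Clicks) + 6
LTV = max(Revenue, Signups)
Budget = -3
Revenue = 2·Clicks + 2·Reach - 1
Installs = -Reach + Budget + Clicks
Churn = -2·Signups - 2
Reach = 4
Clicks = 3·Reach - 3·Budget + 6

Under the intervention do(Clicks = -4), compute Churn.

The intervention breaks the incoming arrows to Clicks: Clicks = 3·Reach - 3·Budget + 6 no longer applies, and Clicks = -4.
Installs = -Reach + Budget + Clicks  [with Reach=4, Budget=-3, Clicks=-4]  = -11
Signups = max(Installs, Clicks) + 6  [with Installs=-11, Clicks=-4]  = 2
Churn = -2·Signups - 2  [with Signups=2]  = -6

-6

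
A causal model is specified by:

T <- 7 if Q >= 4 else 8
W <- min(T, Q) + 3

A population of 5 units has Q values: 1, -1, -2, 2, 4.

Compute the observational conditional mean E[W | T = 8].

Conditioning on T=8 selects the 4 unit(s) with Q ∈ {1, -1, -2, 2}. Their W values: 4, 2, 1, 5. Mean = 3.

3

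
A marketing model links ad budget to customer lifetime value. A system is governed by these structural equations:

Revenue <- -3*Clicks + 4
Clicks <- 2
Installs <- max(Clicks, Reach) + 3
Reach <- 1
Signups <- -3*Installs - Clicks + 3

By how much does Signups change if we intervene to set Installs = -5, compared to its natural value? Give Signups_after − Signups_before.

The intervention breaks the incoming arrows to Installs: Installs <- max(Clicks, Reach) + 3 no longer applies, and Installs = -5.
Signups = -3*Installs - Clicks + 3  [with Installs=-5, Clicks=2]  = 16
Without intervention: Installs = max(Clicks, Reach) + 3  [with Clicks=2, Reach=1]  = 5; Signups = -3*Installs - Clicks + 3  [with Installs=5, Clicks=2]  = -14.
Change = 16 − (-14) = 30.

30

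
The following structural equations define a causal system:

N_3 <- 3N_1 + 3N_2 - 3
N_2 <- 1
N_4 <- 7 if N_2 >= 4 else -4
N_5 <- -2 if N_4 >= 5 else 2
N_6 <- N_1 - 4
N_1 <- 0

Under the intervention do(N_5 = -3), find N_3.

do(N_5=-3) replaces the equation N_5 <- -2 if N_4 >= 5 else 2 with the constant N_5 = -3.
N_3 is not downstream of the intervention, so its value is determined by the original equations.
N_3 = 3N_1 + 3N_2 - 3  [with N_1=0, N_2=1]  = 0

0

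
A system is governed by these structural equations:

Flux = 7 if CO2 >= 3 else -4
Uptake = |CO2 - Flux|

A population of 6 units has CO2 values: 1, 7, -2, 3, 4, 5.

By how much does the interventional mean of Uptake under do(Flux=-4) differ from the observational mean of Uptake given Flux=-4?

The intervention sets Flux=-4 in all 6 units regardless of CO2. Recomputing Uptake per unit gives 5, 11, 2, 7, 8, 9; average 7.
Conditioning on Flux=-4 selects the 2 unit(s) with CO2 ∈ {1, -2}. Their Uptake values: 5, 2. Mean = 3.5.
Difference = 7 − 3.5 = 3.5.

3.5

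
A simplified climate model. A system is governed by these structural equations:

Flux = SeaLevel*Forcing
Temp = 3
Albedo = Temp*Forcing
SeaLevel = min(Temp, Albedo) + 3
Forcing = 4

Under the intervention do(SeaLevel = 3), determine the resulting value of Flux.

12

Intervening sets SeaLevel = 3 and removes its equation (SeaLevel = min(Temp, Albedo) + 3).
Flux = SeaLevel*Forcing  [with SeaLevel=3, Forcing=4]  = 12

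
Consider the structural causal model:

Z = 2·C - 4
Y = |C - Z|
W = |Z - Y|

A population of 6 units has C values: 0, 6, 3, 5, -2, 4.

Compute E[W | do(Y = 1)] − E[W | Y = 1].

2

Under do(Y=1), Y's equation is replaced by Y=1 for every unit. Per-unit W: 5, 7, 1, 5, 9, 3. Mean = 5.
Conditioning on Y=1 selects the 2 unit(s) with C ∈ {3, 5}. Their W values: 1, 5. Mean = 3.
Difference = 5 − 3 = 2.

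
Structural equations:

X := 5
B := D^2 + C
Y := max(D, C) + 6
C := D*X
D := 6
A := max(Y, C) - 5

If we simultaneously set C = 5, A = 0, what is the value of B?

Setting C = 5, A = 0 by intervention discards those variables' equations.
B = D^2 + C  [with D=6, C=5]  = 41

41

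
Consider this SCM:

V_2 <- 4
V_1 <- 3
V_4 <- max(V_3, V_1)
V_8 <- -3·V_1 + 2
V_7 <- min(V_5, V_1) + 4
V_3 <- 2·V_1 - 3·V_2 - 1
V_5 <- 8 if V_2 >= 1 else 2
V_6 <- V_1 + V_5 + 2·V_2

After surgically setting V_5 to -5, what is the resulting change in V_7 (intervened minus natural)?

-8

Under do(V_5=-5), the mechanism V_5 <- 8 if V_2 >= 1 else 2 is discarded; V_5 is fixed at -5.
V_7 = min(V_5, V_1) + 4  [with V_5=-5, V_1=3]  = -1
Without intervention: V_5 = 8 if V_2 >= 1 else 2  [with V_2=4]  = 8; V_7 = min(V_5, V_1) + 4  [with V_5=8, V_1=3]  = 7.
Change = -1 − 7 = -8.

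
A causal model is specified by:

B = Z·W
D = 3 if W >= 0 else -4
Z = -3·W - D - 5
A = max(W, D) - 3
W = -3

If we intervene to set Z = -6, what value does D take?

Under do(Z=-6), the mechanism Z = -3·W - D - 5 is discarded; Z is fixed at -6.
Since D is not a descendant of the intervened variable, it is unaffected.
D = 3 if W >= 0 else -4  [with W=-3]  = -4

-4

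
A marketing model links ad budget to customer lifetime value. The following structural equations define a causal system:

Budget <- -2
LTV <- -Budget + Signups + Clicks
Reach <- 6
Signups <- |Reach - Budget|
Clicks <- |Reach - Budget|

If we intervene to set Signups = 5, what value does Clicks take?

8

Under do(Signups=5), the mechanism Signups <- |Reach - Budget| is discarded; Signups is fixed at 5.
Since Clicks is not a descendant of the intervened variable, it is unaffected.
Clicks = |Reach - Budget|  [with Reach=6, Budget=-2]  = 8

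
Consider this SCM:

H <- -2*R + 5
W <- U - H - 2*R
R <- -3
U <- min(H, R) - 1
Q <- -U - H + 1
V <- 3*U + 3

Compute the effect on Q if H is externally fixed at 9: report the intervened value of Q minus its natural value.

do(H=9) replaces the equation H <- -2*R + 5 with the constant H = 9.
U = min(H, R) - 1  [with H=9, R=-3]  = -4
Q = -U - H + 1  [with U=-4, H=9]  = -4
Without intervention: H = -2*R + 5  [with R=-3]  = 11; U = min(H, R) - 1  [with H=11, R=-3]  = -4; Q = -U - H + 1  [with U=-4, H=11]  = -6.
Change = -4 − (-6) = 2.

2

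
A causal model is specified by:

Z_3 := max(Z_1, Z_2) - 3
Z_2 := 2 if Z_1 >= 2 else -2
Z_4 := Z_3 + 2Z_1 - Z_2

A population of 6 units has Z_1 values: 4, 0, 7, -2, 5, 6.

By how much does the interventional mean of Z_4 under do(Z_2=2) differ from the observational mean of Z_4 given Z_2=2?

-5.5

do(Z_2=2) breaks Z_2's dependence on Z_1. With Z_2=2 fixed, Z_4 across the units is 7, -3, 16, -7, 10, 13, mean 6.
Conditioning on Z_2=2 selects the 4 unit(s) with Z_1 ∈ {4, 7, 5, 6}. Their Z_4 values: 7, 16, 10, 13. Mean = 11.5.
Difference = 6 − 11.5 = -5.5.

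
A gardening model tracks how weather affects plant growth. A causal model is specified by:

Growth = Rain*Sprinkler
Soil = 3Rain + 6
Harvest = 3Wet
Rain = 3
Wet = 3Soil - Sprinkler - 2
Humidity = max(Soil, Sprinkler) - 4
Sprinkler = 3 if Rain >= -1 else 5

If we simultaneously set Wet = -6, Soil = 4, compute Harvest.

-18

The joint intervention fixes Wet = -6, Soil = 4, removing each variable's own equation.
Harvest = 3Wet  [with Wet=-6]  = -18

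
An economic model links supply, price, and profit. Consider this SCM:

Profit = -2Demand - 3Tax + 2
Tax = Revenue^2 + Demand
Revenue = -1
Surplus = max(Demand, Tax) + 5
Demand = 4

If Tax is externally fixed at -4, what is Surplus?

9

do(Tax=-4) replaces the equation Tax = Revenue^2 + Demand with the constant Tax = -4.
Surplus = max(Demand, Tax) + 5  [with Demand=4, Tax=-4]  = 9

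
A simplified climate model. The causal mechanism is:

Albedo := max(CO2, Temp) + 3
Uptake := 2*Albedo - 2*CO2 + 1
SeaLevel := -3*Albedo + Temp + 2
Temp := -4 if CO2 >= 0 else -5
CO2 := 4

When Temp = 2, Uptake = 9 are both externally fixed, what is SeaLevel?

-17

The joint intervention fixes Temp = 2, Uptake = 9, removing each variable's own equation.
Albedo = max(CO2, Temp) + 3  [with CO2=4, Temp=2]  = 7
SeaLevel = -3*Albedo + Temp + 2  [with Albedo=7, Temp=2]  = -17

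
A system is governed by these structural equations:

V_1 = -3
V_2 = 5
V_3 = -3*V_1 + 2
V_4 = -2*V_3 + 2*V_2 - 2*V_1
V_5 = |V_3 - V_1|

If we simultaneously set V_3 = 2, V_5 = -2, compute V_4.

12

The joint intervention fixes V_3 = 2, V_5 = -2, removing each variable's own equation.
V_4 = -2*V_3 + 2*V_2 - 2*V_1  [with V_3=2, V_2=5, V_1=-3]  = 12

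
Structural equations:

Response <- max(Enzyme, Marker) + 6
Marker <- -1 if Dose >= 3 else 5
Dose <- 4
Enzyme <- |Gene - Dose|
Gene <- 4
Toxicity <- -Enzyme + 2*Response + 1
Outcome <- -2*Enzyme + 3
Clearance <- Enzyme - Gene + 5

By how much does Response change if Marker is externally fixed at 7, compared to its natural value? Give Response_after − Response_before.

7

Intervening sets Marker = 7 and removes its equation (Marker <- -1 if Dose >= 3 else 5).
Enzyme = |Gene - Dose|  [with Gene=4, Dose=4]  = 0
Response = max(Enzyme, Marker) + 6  [with Enzyme=0, Marker=7]  = 13
Without intervention: Enzyme = |Gene - Dose|  [with Gene=4, Dose=4]  = 0; Marker = -1 if Dose >= 3 else 5  [with Dose=4]  = -1; Response = max(Enzyme, Marker) + 6  [with Enzyme=0, Marker=-1]  = 6.
Change = 13 − 6 = 7.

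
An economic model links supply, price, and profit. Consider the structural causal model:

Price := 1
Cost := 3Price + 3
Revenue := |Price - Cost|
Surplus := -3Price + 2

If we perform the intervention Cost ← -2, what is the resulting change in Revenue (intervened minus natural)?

-2

The intervention breaks the incoming arrows to Cost: Cost := 3Price + 3 no longer applies, and Cost = -2.
Revenue = |Price - Cost|  [with Price=1, Cost=-2]  = 3
Without intervention: Cost = 3Price + 3  [with Price=1]  = 6; Revenue = |Price - Cost|  [with Price=1, Cost=6]  = 5.
Change = 3 − 5 = -2.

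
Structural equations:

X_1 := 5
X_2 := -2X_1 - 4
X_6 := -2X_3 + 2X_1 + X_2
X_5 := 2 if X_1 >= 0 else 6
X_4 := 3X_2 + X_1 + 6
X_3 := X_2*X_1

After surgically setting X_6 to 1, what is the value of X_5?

2

do(X_6=1) replaces the equation X_6 := -2X_3 + 2X_1 + X_2 with the constant X_6 = 1.
Since X_5 is not a descendant of the intervened variable, it is unaffected.
X_5 = 2 if X_1 >= 0 else 6  [with X_1=5]  = 2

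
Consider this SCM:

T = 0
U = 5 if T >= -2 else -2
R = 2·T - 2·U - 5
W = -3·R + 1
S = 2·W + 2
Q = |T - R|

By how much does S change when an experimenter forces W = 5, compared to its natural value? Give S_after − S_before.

-82

Intervening sets W = 5 and removes its equation (W = -3·R + 1).
S = 2·W + 2  [with W=5]  = 12
Without intervention: U = 5 if T >= -2 else -2  [with T=0]  = 5; R = 2·T - 2·U - 5  [with T=0, U=5]  = -15; W = -3·R + 1  [with R=-15]  = 46; S = 2·W + 2  [with W=46]  = 94.
Change = 12 − 94 = -82.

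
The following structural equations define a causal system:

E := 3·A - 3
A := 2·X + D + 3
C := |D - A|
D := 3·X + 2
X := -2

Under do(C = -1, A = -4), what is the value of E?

-15

The joint intervention fixes C = -1, A = -4, removing each variable's own equation.
E = 3·A - 3  [with A=-4]  = -15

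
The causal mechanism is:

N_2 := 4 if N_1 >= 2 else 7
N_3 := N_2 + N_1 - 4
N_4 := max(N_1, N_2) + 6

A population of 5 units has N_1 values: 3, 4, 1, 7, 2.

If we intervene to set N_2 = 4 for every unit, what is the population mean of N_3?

3.4

Under do(N_2=4), N_2's equation is replaced by N_2=4 for every unit. Per-unit N_3: 3, 4, 1, 7, 2. Mean = 3.4.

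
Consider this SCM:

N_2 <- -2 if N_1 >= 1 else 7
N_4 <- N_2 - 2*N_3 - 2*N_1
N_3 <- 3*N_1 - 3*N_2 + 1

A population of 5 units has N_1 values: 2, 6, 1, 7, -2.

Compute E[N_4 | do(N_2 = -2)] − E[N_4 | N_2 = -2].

Every unit gets N_2=-2 under the intervention. N_4 values become -32, -64, -24, -72, 0; E[N_4|do(N_2=-2)] = -38.4.
Conditioning on N_2=-2 selects the 4 unit(s) with N_1 ∈ {2, 6, 1, 7}. Their N_4 values: -32, -64, -24, -72. Mean = -48.
Difference = -38.4 − (-48) = 9.6.

9.6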